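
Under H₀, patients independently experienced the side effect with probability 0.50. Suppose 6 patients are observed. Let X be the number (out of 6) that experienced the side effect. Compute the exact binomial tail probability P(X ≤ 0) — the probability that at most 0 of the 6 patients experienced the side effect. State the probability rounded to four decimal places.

P = 0.0156

X ~ Binomial(n=6, p=0.50).
P(X ≤ 0) = C(6,0)·0.50^0·0.50^6.
= 0.015625 = 0.0156.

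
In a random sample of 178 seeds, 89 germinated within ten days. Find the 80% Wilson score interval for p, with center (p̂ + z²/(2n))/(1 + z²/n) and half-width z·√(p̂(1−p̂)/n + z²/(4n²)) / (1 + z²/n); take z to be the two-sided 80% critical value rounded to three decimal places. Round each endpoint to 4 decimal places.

(0.4522, 0.5478)

p̂ = 89/178 = 0.50000; z = 1.282, so z² = 1.643524.
1 + z²/n = 1.009233.
Adjusted center: (0.50000 + z²/(2n))/1.009233 = 0.50000.
Radicand: p̂(1−p̂)/n + z²/(4n²) = 0.001404494 + 0.000012968 = 0.001417462.
Half-width = z·√(radicand)/denom = 1.282·0.037649/1.009233 = 0.04782.
CI: 0.50000 ± 0.04782 = (0.4522, 0.5478).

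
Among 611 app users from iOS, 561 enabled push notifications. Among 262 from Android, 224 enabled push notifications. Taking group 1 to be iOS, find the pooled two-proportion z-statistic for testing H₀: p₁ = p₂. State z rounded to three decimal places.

z = 2.843

p̂₁ = 561/611 = 0.91817, p̂₂ = 224/262 = 0.85496.
Pooled p̂ = (561+224)/(611+262) = 785/873 = 0.89920.
SE = √[p̂(1−p̂)(1/n₁+1/n₂)] = √[0.89920·0.10080·(1/611+1/262)] ≈ 0.022233.
z = 0.06321/0.022233 = 2.843.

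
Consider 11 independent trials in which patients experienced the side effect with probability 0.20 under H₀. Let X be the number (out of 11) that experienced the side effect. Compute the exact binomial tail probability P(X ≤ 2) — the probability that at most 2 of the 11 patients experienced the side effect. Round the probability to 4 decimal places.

P = 0.6174

X ~ Binomial(n=11, p=0.20).
P(X ≤ 2) = C(11,0)·0.20^0·0.80^11 + C(11,1)·0.20^1·0.80^10 + C(11,2)·0.20^2·0.80^9.
= 0.085899 + 0.236223 + 0.295279 = 0.6174.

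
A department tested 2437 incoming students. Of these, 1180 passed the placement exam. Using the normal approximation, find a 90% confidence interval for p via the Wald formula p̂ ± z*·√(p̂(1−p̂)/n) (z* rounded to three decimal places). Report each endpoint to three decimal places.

With x = 1180 successes in n = 2437, p̂ = 0.48420.
Standard error of p̂: √(0.249750/2437) = √0.000102483 = 0.010123.
z* = 1.645 at the 90% level.
Margin of error: 1.645 × 0.010123 = 0.01665.
So the interval runs from 0.468 to 0.501.

(0.468, 0.501)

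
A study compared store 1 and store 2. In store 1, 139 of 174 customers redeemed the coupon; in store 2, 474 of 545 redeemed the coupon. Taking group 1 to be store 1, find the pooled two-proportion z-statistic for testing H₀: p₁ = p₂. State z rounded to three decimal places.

z = -2.296

p̂₁ = 139/174 = 0.79885, p̂₂ = 474/545 = 0.86972.
Pooled p̂ = (139+474)/(174+545) = 613/719 = 0.85257.
SE = √[p̂(1−p̂)(1/n₁+1/n₂)] = √[0.85257·0.14743·(1/174+1/545)] ≈ 0.030871.
z = -0.07087/0.030871 = -2.296.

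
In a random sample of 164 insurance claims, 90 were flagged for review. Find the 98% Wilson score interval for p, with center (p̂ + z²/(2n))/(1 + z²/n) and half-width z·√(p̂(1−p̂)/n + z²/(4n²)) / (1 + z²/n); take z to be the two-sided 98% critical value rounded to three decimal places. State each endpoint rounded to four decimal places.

(0.4583, 0.6362)

Here p̂ = 90/164 = 0.54878 and z = 2.326 (z² = 5.410276).
Denominator 1 + z²/n = 1 + 5.410276/164 = 1.032989.
Center = (0.54878 + 0.016495)/1.032989 = 0.54722.
Radicand: p̂(1−p̂)/n + z²/(4n²) = 0.001509881 + 0.000050289 = 0.001560170.
Half-width = z·√(radicand)/denom = 2.326·0.039499/1.032989 = 0.08894.
Interval: 0.54722 ± 0.08894 → (0.4583, 0.6362).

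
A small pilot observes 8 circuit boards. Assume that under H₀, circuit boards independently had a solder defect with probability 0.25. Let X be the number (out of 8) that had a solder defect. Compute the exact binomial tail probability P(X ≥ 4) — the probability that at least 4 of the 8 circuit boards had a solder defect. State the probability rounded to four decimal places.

X is binomial with n = 8 and p = 0.25.
P(X ≥ 4) = Σ_{j=4}^{8} C(8,j)·0.25^j·0.75^{8−j}.
= 0.086517 + 0.023071 + 0.003845 + 0.000366 + 0.000015 = 0.1138.

P = 0.1138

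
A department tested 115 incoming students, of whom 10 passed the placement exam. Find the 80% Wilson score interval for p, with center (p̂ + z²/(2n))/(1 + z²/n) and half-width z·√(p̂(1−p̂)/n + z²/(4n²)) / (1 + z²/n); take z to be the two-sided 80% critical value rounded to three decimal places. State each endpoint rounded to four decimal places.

(0.0588, 0.1267)

Here p̂ = 10/115 = 0.08696 and z = 1.282 (z² = 1.643524).
1 + z²/n = 1.014292.
Center = (0.08696 + 0.007146)/1.014292 = 0.09278.
Radicand: p̂(1−p̂)/n + z²/(4n²) = 0.000690392 + 0.000031069 = 0.000721461.
Half-width = 1.282·√0.000721461/1.014292 = 0.03395.
CI: 0.09278 ± 0.03395 = (0.0588, 0.1267).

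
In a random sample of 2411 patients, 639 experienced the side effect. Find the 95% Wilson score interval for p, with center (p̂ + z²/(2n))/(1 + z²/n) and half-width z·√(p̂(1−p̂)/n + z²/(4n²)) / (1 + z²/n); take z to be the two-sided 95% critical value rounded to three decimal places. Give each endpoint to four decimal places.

p̂ = 639/2411 = 0.26504; z = 1.960, so z² = 3.841600.
Denominator 1 + z²/n = 1 + 3.841600/2411 = 1.001593.
Adjusted center: (0.26504 + z²/(2n))/1.001593 = 0.26541.
Radicand: p̂(1−p̂)/n + z²/(4n²) = 0.000080793 + 0.000000165 = 0.000080958.
Half-width = 1.960·√0.000080958/1.001593 = 0.01761.
Interval: 0.26541 ± 0.01761 → (0.2478, 0.2830).

(0.2478, 0.2830)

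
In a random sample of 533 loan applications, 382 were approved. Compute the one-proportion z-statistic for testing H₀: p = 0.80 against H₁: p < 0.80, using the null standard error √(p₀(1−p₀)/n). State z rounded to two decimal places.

p̂ = 382/533 = 0.71670.
SE₀ = √(0.80·0.20/533) = 0.017326.
z = (p̂ − p₀)/SE = (0.71670 − 0.80)/0.017326 = -4.81.

z = -4.81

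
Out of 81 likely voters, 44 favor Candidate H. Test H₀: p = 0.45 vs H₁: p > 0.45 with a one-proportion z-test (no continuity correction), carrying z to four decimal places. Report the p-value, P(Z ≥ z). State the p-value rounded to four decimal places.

With x = 44 successes in n = 81, p̂ = 0.54321.
Under H₀, SE = √(p₀(1−p₀)/n) = √(0.45·0.55/81) = √0.003055556 = 0.055277.
Test statistic (full precision, shown to 4 dp): z = (44/81 − 0.45)/SE₀ ≈ 1.6862.
p-value = P(Z ≥ z) with z = 1.6862 → 0.0459.

p-value = 0.0459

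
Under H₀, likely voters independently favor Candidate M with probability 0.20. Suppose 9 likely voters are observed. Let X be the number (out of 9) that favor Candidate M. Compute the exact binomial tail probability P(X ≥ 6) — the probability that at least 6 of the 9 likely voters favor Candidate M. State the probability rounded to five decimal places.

X is binomial with n = 9 and p = 0.20.
P(X ≥ 6) = C(9,6)·0.20^6·0.80^3 + C(9,7)·0.20^7·0.80^2 + C(9,8)·0.20^8·0.80^1 + C(9,9)·0.20^9·0.80^0.
= 0.002753 + 0.000295 + 0.000018 + 0.000001 = 0.00307.

P = 0.00307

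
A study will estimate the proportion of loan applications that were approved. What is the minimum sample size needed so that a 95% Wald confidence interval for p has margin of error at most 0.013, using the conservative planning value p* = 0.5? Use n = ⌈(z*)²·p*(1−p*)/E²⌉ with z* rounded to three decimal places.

The 95% critical value is z* = 1.960.
p*(1−p*) = 0.2500.
Required n before rounding: 3.841600 × 0.2500 / 0.013² = 5682.840.
⌈5682.840⌉ = 5683.

n = 5683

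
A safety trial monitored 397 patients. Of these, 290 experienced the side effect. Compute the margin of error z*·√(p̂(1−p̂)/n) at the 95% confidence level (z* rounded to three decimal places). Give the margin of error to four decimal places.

With x = 290 successes in n = 397, p̂ = 0.73048.
Standard error of p̂: √(0.196880/397) = √0.000495918 = 0.022269.
For 95% confidence, z* = 1.960.
ME = 1.960·0.022269 = 0.0436.

ME = 0.0436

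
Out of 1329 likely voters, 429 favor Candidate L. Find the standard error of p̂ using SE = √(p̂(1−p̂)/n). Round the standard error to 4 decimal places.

SE = 0.0128

With x = 429 successes in n = 1329, p̂ = 0.32280.
p̂(1−p̂) = 0.218600.
SE = √(0.218600/1329) = √0.000164485 = 0.0128.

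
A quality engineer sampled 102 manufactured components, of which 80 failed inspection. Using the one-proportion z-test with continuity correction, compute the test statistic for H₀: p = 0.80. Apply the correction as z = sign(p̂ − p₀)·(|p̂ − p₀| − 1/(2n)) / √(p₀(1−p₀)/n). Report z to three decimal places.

Sample proportion p̂ = 80/102 = 0.78431. p̂ − p₀ = -0.015686.
Continuity correction 1/(2n) = 1/204 = 0.004902.
Corrected numerator: |-0.015686| − 0.004902 = 0.010784.
SE₀ = √(0.80·0.20/102) = 0.039606.
z = −0.010784/0.039606 = -0.272.

z = -0.272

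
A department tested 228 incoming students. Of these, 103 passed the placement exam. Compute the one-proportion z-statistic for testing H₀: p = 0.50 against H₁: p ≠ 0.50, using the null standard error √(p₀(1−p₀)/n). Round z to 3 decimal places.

z = -1.457

p̂ = 103/228 = 0.45175.
Under H₀, SE = √(p₀(1−p₀)/n) = √(0.50·0.50/228) = √0.001096491 = 0.033113.
z = (p̂ − p₀)/SE = (0.45175 − 0.50)/0.033113 = -1.457.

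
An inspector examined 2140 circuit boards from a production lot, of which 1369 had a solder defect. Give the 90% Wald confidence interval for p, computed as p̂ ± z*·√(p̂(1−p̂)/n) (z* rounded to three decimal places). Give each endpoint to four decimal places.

(0.6226, 0.6568)

Sample proportion p̂ = 1369/2140 = 0.63972.
SE(p̂) = √(0.63972·0.36028/2140) = 0.010378.
For 90% confidence, z* = 1.645.
Margin of error: 1.645 × 0.010378 = 0.01707.
So the interval runs from 0.6226 to 0.6568.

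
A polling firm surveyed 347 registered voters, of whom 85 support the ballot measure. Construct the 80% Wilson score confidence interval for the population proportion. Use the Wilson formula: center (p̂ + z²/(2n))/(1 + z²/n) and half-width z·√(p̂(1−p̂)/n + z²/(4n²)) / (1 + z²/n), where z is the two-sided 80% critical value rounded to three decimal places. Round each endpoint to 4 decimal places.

p̂ = 85/347 = 0.24496; z = 1.282, so z² = 1.643524.
Denominator 1 + z²/n = 1 + 1.643524/347 = 1.004736.
Center = (0.24496 + 0.002368)/1.004736 = 0.24616.
Radicand: p̂(1−p̂)/n + z²/(4n²) = 0.000533006 + 0.000003412 = 0.000536418.
Half-width = z·√(radicand)/denom = 1.282·0.023161/1.004736 = 0.02955.
CI: 0.24616 ± 0.02955 = (0.2166, 0.2757).

(0.2166, 0.2757)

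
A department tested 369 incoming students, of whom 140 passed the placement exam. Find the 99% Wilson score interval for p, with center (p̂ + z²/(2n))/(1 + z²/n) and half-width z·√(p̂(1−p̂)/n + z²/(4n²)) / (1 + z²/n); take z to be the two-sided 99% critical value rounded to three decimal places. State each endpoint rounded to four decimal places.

(0.3170, 0.4461)

Here p̂ = 140/369 = 0.37940 and z = 2.576 (z² = 6.635776).
Denominator 1 + z²/n = 1 + 6.635776/369 = 1.017983.
Center = (0.37940 + 0.008992)/1.017983 = 0.38153.
Radicand: p̂(1−p̂)/n + z²/(4n²) = 0.000638094 + 0.000012184 = 0.000650278.
Half-width = 2.576·√0.000650278/1.017983 = 0.06453.
CI: 0.38153 ± 0.06453 = (0.3170, 0.4461).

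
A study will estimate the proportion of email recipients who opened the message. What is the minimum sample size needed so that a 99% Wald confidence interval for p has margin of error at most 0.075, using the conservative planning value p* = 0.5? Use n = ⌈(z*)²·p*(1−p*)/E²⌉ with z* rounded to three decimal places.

n = 295

z* = 2.576 at the 99% level.
p*(1−p*) = 0.2500.
Required n before rounding: 6.635776 × 0.2500 / 0.075² = 294.923.
Rounding up, n = 295.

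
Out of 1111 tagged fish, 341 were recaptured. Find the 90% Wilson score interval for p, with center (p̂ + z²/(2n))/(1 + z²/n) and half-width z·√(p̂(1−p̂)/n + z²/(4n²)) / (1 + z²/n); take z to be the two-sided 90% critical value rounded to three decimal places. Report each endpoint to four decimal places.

(0.2847, 0.3301)

Here p̂ = 341/1111 = 0.30693 and z = 1.645 (z² = 2.706025).
1 + z²/n = 1.002436.
Center = (0.30693 + 0.001218)/1.002436 = 0.30740.
Radicand: p̂(1−p̂)/n + z²/(4n²) = 0.000191471 + 0.000000548 = 0.000192019.
Half-width = 1.645·√0.000192019/1.002436 = 0.02274.
So the interval runs from 0.2847 to 0.3301.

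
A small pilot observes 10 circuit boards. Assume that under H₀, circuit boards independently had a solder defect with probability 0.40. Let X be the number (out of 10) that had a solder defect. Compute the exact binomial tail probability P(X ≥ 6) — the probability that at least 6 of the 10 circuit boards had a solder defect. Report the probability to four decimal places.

X ~ Binomial(n=10, p=0.40).
P(X ≥ 6) = Σ_{j=6}^{10} C(10,j)·0.40^j·0.60^{10−j}.
= 0.111477 + 0.042467 + 0.010617 + 0.001573 + 0.000105 = 0.1662.

P = 0.1662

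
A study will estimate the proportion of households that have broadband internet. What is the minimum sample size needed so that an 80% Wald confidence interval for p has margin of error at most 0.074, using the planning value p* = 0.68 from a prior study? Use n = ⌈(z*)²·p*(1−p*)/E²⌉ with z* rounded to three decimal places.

z* = 1.282 at the 80% level.
p*(1−p*) = 0.2176.
(z*)²·p*(1−p*)/E² = 1.643524·0.2176/0.005476 = 65.309.
⌈65.309⌉ = 66.

n = 66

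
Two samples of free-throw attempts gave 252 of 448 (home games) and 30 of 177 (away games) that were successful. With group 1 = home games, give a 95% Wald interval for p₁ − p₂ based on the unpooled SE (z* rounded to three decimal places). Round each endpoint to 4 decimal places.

p̂₁ = 0.56250, p̂₂ = 0.16949, so the observed difference is 0.39301.
Unpooled SE = √(p̂₁(1−p̂₁)/n₁ + p̂₂(1−p̂₂)/n₂) = √(0.000549316 + 0.000795278) = 0.036669.
z* = 1.960 at the 95% level. Margin = 1.960·0.036669 = 0.07187.
CI: 0.39301 ± 0.07187 = (0.3211, 0.4649).

(0.3211, 0.4649)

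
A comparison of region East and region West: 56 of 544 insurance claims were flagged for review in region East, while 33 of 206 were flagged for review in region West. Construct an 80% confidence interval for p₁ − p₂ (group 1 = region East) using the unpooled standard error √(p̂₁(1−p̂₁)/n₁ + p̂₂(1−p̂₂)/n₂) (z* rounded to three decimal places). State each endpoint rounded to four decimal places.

p̂₁ = 56/544 = 0.10294, p̂₂ = 33/206 = 0.16019; p̂₁ − p̂₂ = -0.05725.
Unpooled SE = √(p̂₁(1−p̂₁)/n₁ + p̂₂(1−p̂₂)/n₂) = √(0.000169751 + 0.000653068) = 0.028685.
For 80% confidence, z* = 1.282. Margin of error = 0.03677.
CI: -0.05725 ± 0.03677 = (-0.0940, -0.0205).

(-0.0940, -0.0205)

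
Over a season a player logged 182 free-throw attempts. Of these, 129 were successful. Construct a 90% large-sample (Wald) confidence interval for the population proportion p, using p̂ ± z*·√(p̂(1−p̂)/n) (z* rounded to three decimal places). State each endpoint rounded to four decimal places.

(0.6534, 0.7642)

Sample proportion p̂ = 129/182 = 0.70879.
Standard error of p̂: √(0.206406/182) = √0.001134100 = 0.033676.
z* = 1.645 at the 90% level.
Margin of error: 1.645 × 0.033676 = 0.05540.
CI: 0.70879 ± 0.05540 = (0.6534, 0.7642).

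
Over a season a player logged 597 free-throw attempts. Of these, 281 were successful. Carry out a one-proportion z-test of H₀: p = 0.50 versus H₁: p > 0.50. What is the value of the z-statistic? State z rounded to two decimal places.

The sample proportion is 281/597 = 0.47069.
Under H₀, SE = √(p₀(1−p₀)/n) = √(0.50·0.50/597) = √0.000418760 = 0.020464.
z = (0.47069 − 0.50)/0.020464 = -0.02931/0.020464 = -1.43.

z = -1.43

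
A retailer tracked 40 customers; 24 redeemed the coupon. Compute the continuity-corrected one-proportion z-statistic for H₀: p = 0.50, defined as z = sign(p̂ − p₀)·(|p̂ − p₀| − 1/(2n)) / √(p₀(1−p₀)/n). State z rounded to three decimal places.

With x = 24 successes in n = 40, p̂ = 0.60000. p̂ − p₀ = 0.100000.
Continuity correction 1/(2n) = 1/80 = 0.012500.
Corrected numerator: |0.100000| − 0.012500 = 0.087500.
Under H₀, SE = √(p₀(1−p₀)/n) = √(0.50·0.50/40) = √0.006250000 = 0.079057.
z = +0.087500/0.079057 = 1.107.

z = 1.107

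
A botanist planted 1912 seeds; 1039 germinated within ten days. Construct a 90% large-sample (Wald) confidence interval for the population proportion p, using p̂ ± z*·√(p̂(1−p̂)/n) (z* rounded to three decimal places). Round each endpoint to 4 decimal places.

With x = 1039 successes in n = 1912, p̂ = 0.54341.
SE(p̂) = √(0.54341·0.45659/1912) = 0.011392.
z* = 1.645 at the 90% level.
Margin = 1.645·0.011392 = 0.01874.
Interval: 0.54341 ± 0.01874 → (0.5247, 0.5621).

(0.5247, 0.5621)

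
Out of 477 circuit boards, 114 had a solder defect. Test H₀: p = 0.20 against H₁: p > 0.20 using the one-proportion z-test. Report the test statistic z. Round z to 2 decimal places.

p̂ = 114/477 = 0.23899.
SE₀ = √(0.20·0.80/477) = 0.018315.
Test statistic: z = 0.03899/0.018315 = 2.13.

z = 2.13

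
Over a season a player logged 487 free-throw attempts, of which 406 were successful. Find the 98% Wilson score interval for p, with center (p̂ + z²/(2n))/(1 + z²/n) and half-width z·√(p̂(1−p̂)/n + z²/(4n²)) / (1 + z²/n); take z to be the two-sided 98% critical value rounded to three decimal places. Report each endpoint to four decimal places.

Here p̂ = 406/487 = 0.83368 and z = 2.326 (z² = 5.410276).
1 + z²/n = 1.011109.
Center = (0.83368 + 0.005555)/1.011109 = 0.83001.
Radicand: p̂(1−p̂)/n + z²/(4n²) = 0.000284724 + 0.000005703 = 0.000290427.
Half-width = z·√(radicand)/denom = 2.326·0.017042/1.011109 = 0.03920.
Interval: 0.83001 ± 0.03920 → (0.7908, 0.8692).

(0.7908, 0.8692)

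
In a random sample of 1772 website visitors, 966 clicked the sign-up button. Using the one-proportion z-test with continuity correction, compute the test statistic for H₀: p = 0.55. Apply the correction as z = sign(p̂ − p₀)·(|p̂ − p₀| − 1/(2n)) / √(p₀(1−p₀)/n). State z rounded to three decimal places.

z = -0.387

The sample proportion is 966/1772 = 0.54515. p̂ − p₀ = -0.004853.
1/(2n) = 0.000282.
Corrected numerator: |-0.004853| − 0.000282 = 0.004571.
Null standard error: √(0.55·0.45/1772) = √0.000139673 = 0.011818.
z = −0.004571/0.011818 = -0.387.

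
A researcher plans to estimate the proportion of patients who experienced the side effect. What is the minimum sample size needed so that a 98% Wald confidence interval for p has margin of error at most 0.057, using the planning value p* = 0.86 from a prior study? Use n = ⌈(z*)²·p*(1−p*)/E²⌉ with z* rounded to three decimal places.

For 98% confidence, z* = 2.326.
p*(1−p*) = 0.1204.
Required n before rounding: 5.410276 × 0.1204 / 0.057² = 200.492.
⌈200.492⌉ = 201.

n = 201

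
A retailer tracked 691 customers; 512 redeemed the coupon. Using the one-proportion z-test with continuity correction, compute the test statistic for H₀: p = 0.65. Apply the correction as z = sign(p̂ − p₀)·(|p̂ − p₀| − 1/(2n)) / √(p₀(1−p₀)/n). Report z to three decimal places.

Sample proportion p̂ = 512/691 = 0.74096. p̂ − p₀ = 0.090955.
Continuity correction 1/(2n) = 1/1382 = 0.000724.
Corrected numerator: |0.090955| − 0.000724 = 0.090231.
SE₀ = √(0.65·0.35/691) = 0.018145.
z = (+)0.090231/0.018145 = 4.973.

z = 4.973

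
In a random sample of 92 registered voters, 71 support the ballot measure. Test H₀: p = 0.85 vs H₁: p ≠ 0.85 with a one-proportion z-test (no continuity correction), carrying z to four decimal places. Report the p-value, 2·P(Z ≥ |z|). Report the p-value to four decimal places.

p̂ = 71/92 = 0.77174.
Null standard error: √(0.85·0.15/92) = √0.001385870 = 0.037227.
z = (p̂ − p₀)/SE = (71/92 − 0.85)/0.037227 ≈ -2.1022.
p-value = 2·P(Z ≥ |z|) with z = -2.1022 → 0.0355.

p-value = 0.0355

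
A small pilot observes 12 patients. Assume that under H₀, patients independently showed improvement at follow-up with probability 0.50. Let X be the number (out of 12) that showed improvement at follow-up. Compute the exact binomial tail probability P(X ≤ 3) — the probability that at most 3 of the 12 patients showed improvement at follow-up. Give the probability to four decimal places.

P = 0.0730

X is binomial with n = 12 and p = 0.50.
P(X ≤ 3) = C(12,0)·0.50^0·0.50^12 + C(12,1)·0.50^1·0.50^11 + C(12,2)·0.50^2·0.50^10 + C(12,3)·0.50^3·0.50^9.
= 0.000244 + 0.002930 + 0.016113 + 0.053711 = 0.0730.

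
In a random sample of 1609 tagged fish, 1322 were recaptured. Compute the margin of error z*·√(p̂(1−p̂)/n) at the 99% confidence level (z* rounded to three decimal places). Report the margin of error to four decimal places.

The sample proportion is 1322/1609 = 0.82163.
SE = √(p̂(1−p̂)/n) = √(0.146555/1609) = 0.009544.
For 99% confidence, z* = 2.576.
Margin of error = z*·SE = 2.576 × 0.009544 = 0.0246.

ME = 0.0246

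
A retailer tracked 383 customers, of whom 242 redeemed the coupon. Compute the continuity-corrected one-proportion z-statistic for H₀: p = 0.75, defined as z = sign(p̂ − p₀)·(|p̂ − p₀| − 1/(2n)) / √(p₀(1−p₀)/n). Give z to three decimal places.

With x = 242 successes in n = 383, p̂ = 0.63185. p̂ − p₀ = -0.118146.
Continuity correction 1/(2n) = 1/766 = 0.001305.
Corrected numerator: |-0.118146| − 0.001305 = 0.116841.
Under H₀, SE = √(p₀(1−p₀)/n) = √(0.75·0.25/383) = √0.000489556 = 0.022126.
z = (−)0.116841/0.022126 = -5.281.

z = -5.281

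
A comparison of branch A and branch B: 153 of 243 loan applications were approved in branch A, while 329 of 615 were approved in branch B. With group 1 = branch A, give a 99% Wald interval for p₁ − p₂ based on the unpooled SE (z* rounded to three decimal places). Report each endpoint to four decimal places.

p̂₁ = 0.62963, p̂₂ = 0.53496, so the observed difference is 0.09467.
SE = √(0.000959655 + 0.000404517) = √0.001364172 = 0.036935.
z* = 2.576 at the 99% level. Margin = 2.576·0.036935 = 0.09514.
CI: 0.09467 ± 0.09514 = (-0.0005, 0.1898).

(-0.0005, 0.1898)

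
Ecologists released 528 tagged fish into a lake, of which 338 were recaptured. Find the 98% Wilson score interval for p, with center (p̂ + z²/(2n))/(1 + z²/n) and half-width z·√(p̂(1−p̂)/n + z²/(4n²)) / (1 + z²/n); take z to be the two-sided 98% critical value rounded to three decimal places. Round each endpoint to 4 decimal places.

(0.5904, 0.6871)

p̂ = 338/528 = 0.64015; z = 2.326, so z² = 5.410276.
1 + z²/n = 1.010247.
Adjusted center: (0.64015 + z²/(2n))/1.010247 = 0.63873.
Radicand: p̂(1−p̂)/n + z²/(4n²) = 0.000436283 + 0.000004852 = 0.000441135.
Half-width = 2.326·√0.000441135/1.010247 = 0.04836.
CI: 0.63873 ± 0.04836 = (0.5904, 0.6871).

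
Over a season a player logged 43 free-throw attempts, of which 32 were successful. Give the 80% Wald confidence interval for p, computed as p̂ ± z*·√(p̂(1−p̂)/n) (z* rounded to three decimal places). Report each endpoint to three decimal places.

(0.659, 0.829)

With x = 32 successes in n = 43, p̂ = 0.74419.
SE(p̂) = √(0.74419·0.25581/43) = 0.066538.
The 80% critical value is z* = 1.282.
Margin of error: 1.282 × 0.066538 = 0.08530.
So the interval runs from 0.659 to 0.829.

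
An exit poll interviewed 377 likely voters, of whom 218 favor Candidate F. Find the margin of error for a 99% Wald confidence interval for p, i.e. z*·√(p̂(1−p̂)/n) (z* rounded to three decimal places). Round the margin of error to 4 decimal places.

With x = 218 successes in n = 377, p̂ = 0.57825.
Standard error of p̂: √(0.243877/377) = √0.000646889 = 0.025434.
For 99% confidence, z* = 2.576.
Margin of error = z*·SE = 2.576 × 0.025434 = 0.0655.

ME = 0.0655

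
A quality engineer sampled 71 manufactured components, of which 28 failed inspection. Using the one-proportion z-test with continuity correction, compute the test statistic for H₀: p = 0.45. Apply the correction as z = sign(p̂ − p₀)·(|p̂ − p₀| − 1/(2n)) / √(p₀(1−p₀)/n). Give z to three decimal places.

z = -0.823

p̂ = 28/71 = 0.39437. p̂ − p₀ = -0.055634.
Continuity correction 1/(2n) = 1/142 = 0.007042.
Corrected numerator: |-0.055634| − 0.007042 = 0.048592.
SE₀ = √(0.45·0.55/71) = 0.059042.
z = −0.048592/0.059042 = -0.823.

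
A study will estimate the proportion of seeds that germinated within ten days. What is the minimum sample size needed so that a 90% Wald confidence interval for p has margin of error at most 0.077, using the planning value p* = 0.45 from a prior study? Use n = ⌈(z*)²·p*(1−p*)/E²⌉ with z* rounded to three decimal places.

The 90% critical value is z* = 1.645.
p*(1−p*) = 0.45·0.55 = 0.2475.
(z*)²·p*(1−p*)/E² = 2.706025·0.2475/0.005929 = 112.960.
Rounding up, n = 113.

n = 113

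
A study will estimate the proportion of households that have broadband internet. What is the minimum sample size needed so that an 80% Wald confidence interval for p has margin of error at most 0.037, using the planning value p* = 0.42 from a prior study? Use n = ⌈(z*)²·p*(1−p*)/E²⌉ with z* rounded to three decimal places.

For 80% confidence, z* = 1.282.
p*(1−p*) = 0.2436.
Required n before rounding: 1.643524 × 0.2436 / 0.037² = 292.449.
⌈292.449⌉ = 293.

n = 293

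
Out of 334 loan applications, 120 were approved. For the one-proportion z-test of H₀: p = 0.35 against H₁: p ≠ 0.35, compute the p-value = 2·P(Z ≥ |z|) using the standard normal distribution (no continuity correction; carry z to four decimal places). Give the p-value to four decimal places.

Sample proportion p̂ = 120/334 = 0.35928.
SE₀ = √(0.35·0.65/334) = 0.026099.
z = (p̂ − p₀)/SE = (120/334 − 0.35)/0.026099 ≈ 0.3556.
p-value = 2·P(Z ≥ |z|) with z = 0.3556 → 0.7221.

p-value = 0.7221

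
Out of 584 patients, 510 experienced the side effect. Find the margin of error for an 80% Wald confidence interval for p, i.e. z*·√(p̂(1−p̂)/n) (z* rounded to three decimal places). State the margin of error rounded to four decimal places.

p̂ = 510/584 = 0.87329.
SE = √(p̂(1−p̂)/n) = √(0.110656/584) = 0.013765.
z* = 1.282 at the 80% level.
Margin of error = z*·SE = 1.282 × 0.013765 = 0.0176.

ME = 0.0176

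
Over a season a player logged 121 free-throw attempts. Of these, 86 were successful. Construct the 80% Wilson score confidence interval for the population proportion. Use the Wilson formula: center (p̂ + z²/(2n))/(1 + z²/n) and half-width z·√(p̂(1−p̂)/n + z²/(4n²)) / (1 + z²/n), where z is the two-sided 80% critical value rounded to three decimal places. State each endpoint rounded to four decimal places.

(0.6554, 0.7605)

p̂ = 86/121 = 0.71074; z = 1.282, so z² = 1.643524.
Denominator 1 + z²/n = 1 + 1.643524/121 = 1.013583.
Center = (0.71074 + 0.006791)/1.013583 = 0.70792.
Radicand: p̂(1−p̂)/n + z²/(4n²) = 0.001699067 + 0.000028064 = 0.001727131.
Half-width = 1.282·√0.001727131/1.013583 = 0.05256.
Interval: 0.70792 ± 0.05256 → (0.6554, 0.7605).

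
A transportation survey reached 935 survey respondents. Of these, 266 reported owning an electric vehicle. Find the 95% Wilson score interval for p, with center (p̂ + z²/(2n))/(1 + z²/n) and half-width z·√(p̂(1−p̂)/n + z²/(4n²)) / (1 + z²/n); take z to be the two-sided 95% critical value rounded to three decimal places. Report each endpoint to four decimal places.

(0.2565, 0.3142)

p̂ = 266/935 = 0.28449; z = 1.960, so z² = 3.841600.
1 + z²/n = 1.004109.
Adjusted center: (0.28449 + z²/(2n))/1.004109 = 0.28537.
Radicand: p̂(1−p̂)/n + z²/(4n²) = 0.000217707 + 0.000001099 = 0.000218806.
Half-width = 1.960·√0.000218806/1.004109 = 0.02887.
CI: 0.28537 ± 0.02887 = (0.2565, 0.3142).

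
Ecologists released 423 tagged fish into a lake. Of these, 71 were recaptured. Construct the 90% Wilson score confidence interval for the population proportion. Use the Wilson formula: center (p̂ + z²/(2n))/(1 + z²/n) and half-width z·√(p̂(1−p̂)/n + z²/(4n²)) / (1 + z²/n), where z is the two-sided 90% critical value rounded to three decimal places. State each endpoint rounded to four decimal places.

(0.1401, 0.1998)

Here p̂ = 71/423 = 0.16785 and z = 1.645 (z² = 2.706025).
Denominator 1 + z²/n = 1 + 2.706025/423 = 1.006397.
Adjusted center: (0.16785 + z²/(2n))/1.006397 = 0.16996.
Radicand: p̂(1−p̂)/n + z²/(4n²) = 0.000330202 + 0.000003781 = 0.000333983.
Half-width = z·√(radicand)/denom = 1.645·0.018275/1.006397 = 0.02987.
So the interval runs from 0.1401 to 0.1998.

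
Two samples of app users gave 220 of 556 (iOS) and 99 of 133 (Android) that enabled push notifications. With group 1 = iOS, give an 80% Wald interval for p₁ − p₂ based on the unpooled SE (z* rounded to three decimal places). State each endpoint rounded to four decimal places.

(-0.4040, -0.2934)

p̂₁ = 0.39568, p̂₂ = 0.74436, so the observed difference is -0.34868.
Unpooled SE = √(p̂₁(1−p̂₁)/n₁ + p̂₂(1−p̂₂)/n₂) = √(0.000430068 + 0.001430735) = 0.043137.
The 80% critical value is z* = 1.282. Margin = 1.282·0.043137 = 0.05530.
CI: -0.34868 ± 0.05530 = (-0.4040, -0.2934).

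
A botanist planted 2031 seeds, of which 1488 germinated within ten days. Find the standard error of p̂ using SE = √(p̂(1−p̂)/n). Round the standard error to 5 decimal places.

SE = 0.00982

The sample proportion is 1488/2031 = 0.73264.
p̂(1−p̂) = 0.195879.
SE = √(0.195879/2031) = √0.000096445 = 0.00982.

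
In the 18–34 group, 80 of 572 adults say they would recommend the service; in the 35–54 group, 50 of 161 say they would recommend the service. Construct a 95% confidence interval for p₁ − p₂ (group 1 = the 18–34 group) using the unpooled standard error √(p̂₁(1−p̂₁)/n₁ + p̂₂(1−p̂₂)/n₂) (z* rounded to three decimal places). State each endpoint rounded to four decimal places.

p̂₁ = 0.13986, p̂₂ = 0.31056, so the observed difference is -0.17070.
SE = √(0.000210313 + 0.001329889) = √0.001540202 = 0.039245.
z* = 1.960 at the 95% level. Margin = 1.960·0.039245 = 0.07692.
CI: -0.17070 ± 0.07692 = (-0.2476, -0.0938).

(-0.2476, -0.0938)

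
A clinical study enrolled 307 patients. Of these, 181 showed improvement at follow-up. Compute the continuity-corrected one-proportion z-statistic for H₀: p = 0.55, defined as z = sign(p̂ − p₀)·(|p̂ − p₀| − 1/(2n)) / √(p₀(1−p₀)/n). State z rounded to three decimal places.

z = 1.337

With x = 181 successes in n = 307, p̂ = 0.58958. p̂ − p₀ = 0.039577.
1/(2n) = 0.001629.
Corrected numerator: |0.039577| − 0.001629 = 0.037948.
Under H₀, SE = √(p₀(1−p₀)/n) = √(0.55·0.45/307) = √0.000806189 = 0.028393.
z = (+)0.037948/0.028393 = 1.337.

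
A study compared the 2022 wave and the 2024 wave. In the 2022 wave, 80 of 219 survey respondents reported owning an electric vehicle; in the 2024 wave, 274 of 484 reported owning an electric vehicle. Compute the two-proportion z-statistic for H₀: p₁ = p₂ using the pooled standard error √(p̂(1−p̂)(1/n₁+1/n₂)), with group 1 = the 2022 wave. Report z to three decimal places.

p̂₁ = 80/219 = 0.36530, p̂₂ = 274/484 = 0.56612.
Pooled p̂ = (80+274)/(219+484) = 354/703 = 0.50356.
Pooled SE = √[0.2499874·0.00663233] ≈ 0.040719.
z = -0.20082/0.040719 = -4.932.

z = -4.932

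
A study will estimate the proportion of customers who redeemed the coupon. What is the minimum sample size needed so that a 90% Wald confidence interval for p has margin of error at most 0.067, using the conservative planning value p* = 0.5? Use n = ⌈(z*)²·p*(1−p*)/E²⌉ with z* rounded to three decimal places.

The 90% critical value is z* = 1.645.
p*(1−p*) = 0.2500.
Required n before rounding: 2.706025 × 0.2500 / 0.067² = 150.703.
⌈150.703⌉ = 151.

n = 151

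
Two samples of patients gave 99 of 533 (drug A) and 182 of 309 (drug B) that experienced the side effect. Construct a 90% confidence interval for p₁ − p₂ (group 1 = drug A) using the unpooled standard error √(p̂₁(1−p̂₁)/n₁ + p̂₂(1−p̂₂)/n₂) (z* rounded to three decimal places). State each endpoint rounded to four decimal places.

p̂₁ = 0.18574, p̂₂ = 0.58900, so the observed difference is -0.40326.
SE = √(0.000283755 + 0.000783429) = √0.001067184 = 0.032668.
z* = 1.645 at the 90% level. Margin of error = 0.05374.
So the interval runs from -0.4570 to -0.3495.

(-0.4570, -0.3495)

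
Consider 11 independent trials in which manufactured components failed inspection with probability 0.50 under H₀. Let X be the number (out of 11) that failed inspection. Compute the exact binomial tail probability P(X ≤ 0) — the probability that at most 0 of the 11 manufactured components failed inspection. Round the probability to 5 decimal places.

X ~ Binomial(n=11, p=0.50).
P(X ≤ 0) = C(11,0)·0.50^0·0.50^11.
= 0.000488 = 0.00049.

P = 0.00049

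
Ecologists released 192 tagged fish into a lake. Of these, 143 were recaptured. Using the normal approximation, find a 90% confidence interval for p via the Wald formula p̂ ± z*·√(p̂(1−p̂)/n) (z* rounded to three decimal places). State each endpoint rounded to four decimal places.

(0.6930, 0.7965)

The sample proportion is 143/192 = 0.74479.
SE = √(p̂(1−p̂)/n) = √(0.190077/192) = 0.031464.
For 90% confidence, z* = 1.645.
Margin of error: 1.645 × 0.031464 = 0.05176.
CI: 0.74479 ± 0.05176 = (0.6930, 0.7965).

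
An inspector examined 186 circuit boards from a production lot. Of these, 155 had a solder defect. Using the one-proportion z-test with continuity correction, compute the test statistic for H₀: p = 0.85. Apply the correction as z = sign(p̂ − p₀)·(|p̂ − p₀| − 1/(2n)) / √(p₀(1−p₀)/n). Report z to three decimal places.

With x = 155 successes in n = 186, p̂ = 0.83333. p̂ − p₀ = -0.016667.
Continuity correction 1/(2n) = 1/372 = 0.002688.
Corrected numerator: |-0.016667| − 0.002688 = 0.013979.
SE₀ = √(0.85·0.15/186) = 0.026182.
z = −0.013979/0.026182 = -0.534.

z = -0.534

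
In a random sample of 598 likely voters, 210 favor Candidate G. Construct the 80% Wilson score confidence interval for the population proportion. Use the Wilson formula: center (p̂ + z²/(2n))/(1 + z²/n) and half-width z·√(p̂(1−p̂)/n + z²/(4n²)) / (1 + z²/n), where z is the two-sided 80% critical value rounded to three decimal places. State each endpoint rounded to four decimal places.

Here p̂ = 210/598 = 0.35117 and z = 1.282 (z² = 1.643524).
Denominator 1 + z²/n = 1 + 1.643524/598 = 1.002748.
Center = (0.35117 + 0.001374)/1.002748 = 0.35158.
Radicand: p̂(1−p̂)/n + z²/(4n²) = 0.000381020 + 0.000001149 = 0.000382169.
Half-width = z·√(radicand)/denom = 1.282·0.019549/1.002748 = 0.02499.
So the interval runs from 0.3266 to 0.3766.

(0.3266, 0.3766)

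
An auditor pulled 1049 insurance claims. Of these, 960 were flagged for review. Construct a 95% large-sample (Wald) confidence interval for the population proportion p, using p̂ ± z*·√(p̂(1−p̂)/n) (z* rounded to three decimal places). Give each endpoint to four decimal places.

(0.8983, 0.9320)

p̂ = 960/1049 = 0.91516.
Standard error of p̂: √(0.077644/1049) = √0.000074018 = 0.008603.
For 95% confidence, z* = 1.960.
Margin of error: 1.960 × 0.008603 = 0.01686.
Interval: 0.91516 ± 0.01686 → (0.8983, 0.9320).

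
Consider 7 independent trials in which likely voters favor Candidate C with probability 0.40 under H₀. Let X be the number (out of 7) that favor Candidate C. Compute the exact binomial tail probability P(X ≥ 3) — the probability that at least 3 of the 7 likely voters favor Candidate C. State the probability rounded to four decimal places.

P = 0.5801

X is binomial with n = 7 and p = 0.40.
P(X ≥ 3) = Σ_{j=3}^{7} C(7,j)·0.40^j·0.60^{7−j}.
= 0.290304 + 0.193536 + 0.077414 + 0.017203 + 0.001638 = 0.5801.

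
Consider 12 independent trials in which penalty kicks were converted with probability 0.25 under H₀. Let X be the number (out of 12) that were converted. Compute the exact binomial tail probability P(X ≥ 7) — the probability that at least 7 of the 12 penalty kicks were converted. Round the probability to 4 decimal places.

X ~ Binomial(n=12, p=0.25).
P(X ≥ 7) = Σ_{j=7}^{12} C(12,j)·0.25^j·0.75^{12−j}.
= 0.011471 + 0.002390 + 0.000354 + 0.000035 + 0.000002 + 0.000000 = 0.0143.

P = 0.0143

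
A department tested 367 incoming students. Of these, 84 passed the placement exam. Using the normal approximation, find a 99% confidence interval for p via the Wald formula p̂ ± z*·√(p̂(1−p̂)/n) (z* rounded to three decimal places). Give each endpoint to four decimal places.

(0.1724, 0.2854)

With x = 84 successes in n = 367, p̂ = 0.22888.
SE = √(p̂(1−p̂)/n) = √(0.176495/367) = 0.021930.
For 99% confidence, z* = 2.576.
Margin = 2.576·0.021930 = 0.05649.
CI: 0.22888 ± 0.05649 = (0.1724, 0.2854).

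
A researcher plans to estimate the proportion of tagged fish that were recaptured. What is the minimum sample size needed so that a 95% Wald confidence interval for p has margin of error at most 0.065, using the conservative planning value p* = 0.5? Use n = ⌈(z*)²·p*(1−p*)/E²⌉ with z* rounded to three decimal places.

The 95% critical value is z* = 1.960.
p*(1−p*) = 0.50·0.50 = 0.2500.
Required n before rounding: 3.841600 × 0.2500 / 0.065² = 227.314.
Rounding up, n = 228.

n = 228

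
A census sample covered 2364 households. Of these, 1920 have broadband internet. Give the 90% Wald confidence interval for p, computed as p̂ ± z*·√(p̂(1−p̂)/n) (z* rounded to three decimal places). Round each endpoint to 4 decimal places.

Sample proportion p̂ = 1920/2364 = 0.81218.
Standard error of p̂: √(0.152542/2364) = √0.000064527 = 0.008033.
For 90% confidence, z* = 1.645.
Margin = 1.645·0.008033 = 0.01321.
So the interval runs from 0.7990 to 0.8254.

(0.7990, 0.8254)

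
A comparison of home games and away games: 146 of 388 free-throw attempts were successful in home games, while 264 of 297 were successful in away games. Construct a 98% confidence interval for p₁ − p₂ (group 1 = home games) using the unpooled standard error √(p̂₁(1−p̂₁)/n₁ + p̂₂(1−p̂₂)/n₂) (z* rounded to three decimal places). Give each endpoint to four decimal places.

p̂₁ = 0.37629, p̂₂ = 0.88889, so the observed difference is -0.51260.
SE = √(0.000604885 + 0.000332544) = √0.000937429 = 0.030617.
z* = 2.326 at the 98% level. Margin = 2.326·0.030617 = 0.07122.
So the interval runs from -0.5838 to -0.4414.

(-0.5838, -0.4414)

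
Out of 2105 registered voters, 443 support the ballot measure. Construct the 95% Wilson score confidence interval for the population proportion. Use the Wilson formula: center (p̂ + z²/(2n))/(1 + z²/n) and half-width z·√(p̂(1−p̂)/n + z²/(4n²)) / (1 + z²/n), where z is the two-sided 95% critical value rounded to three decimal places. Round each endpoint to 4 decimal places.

(0.1936, 0.2284)

Here p̂ = 443/2105 = 0.21045 and z = 1.960 (z² = 3.841600).
Denominator 1 + z²/n = 1 + 3.841600/2105 = 1.001825.
Center = (0.21045 + 0.000912)/1.001825 = 0.21098.
Radicand: p̂(1−p̂)/n + z²/(4n²) = 0.000078937 + 0.000000217 = 0.000079154.
Half-width = 1.960·√0.000079154/1.001825 = 0.01741.
Interval: 0.21098 ± 0.01741 → (0.1936, 0.2284).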